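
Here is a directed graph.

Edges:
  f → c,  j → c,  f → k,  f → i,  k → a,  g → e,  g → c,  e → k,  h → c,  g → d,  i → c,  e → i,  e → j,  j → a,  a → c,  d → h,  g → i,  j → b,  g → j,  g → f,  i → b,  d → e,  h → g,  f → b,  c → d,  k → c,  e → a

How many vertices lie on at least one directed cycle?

10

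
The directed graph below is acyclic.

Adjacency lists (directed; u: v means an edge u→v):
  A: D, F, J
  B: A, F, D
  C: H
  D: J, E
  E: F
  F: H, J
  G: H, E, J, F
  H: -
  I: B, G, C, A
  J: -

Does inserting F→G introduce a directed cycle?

Yes

Adding F→G creates a cycle iff G can already reach F.
Path from G: G → F.
So G → … → F → G is a cycle.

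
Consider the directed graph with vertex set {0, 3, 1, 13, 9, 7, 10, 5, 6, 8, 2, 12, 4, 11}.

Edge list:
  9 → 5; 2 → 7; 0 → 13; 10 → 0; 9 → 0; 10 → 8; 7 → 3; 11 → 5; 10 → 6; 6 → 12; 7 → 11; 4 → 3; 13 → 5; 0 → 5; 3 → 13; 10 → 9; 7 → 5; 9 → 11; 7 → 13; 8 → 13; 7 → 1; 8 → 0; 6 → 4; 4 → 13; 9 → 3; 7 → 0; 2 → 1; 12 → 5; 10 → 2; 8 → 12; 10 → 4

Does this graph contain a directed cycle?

No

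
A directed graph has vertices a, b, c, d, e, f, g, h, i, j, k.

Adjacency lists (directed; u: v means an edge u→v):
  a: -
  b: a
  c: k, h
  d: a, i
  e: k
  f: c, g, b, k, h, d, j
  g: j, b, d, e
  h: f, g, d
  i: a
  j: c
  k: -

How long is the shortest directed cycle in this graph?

For each vertex v, BFS finds the shortest path from v back to v.
The shortest such closed walk is h → f → h, length 2.

2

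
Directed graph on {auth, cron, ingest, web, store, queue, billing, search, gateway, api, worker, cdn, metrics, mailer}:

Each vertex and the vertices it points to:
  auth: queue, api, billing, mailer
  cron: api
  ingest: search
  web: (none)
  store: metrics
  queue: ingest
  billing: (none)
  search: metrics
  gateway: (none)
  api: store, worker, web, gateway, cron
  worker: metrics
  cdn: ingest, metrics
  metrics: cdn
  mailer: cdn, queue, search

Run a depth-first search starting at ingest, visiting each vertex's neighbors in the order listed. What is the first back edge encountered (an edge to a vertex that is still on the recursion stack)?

DFS from ingest (visiting each vertex's neighbors in the order listed); mark gray on enter, black on exit:
ingest gray
  search gray
    metrics gray
      cdn gray
        cdn→ingest: ingest is gray → back edge
First back edge: cdn → ingest.

cdn->ingest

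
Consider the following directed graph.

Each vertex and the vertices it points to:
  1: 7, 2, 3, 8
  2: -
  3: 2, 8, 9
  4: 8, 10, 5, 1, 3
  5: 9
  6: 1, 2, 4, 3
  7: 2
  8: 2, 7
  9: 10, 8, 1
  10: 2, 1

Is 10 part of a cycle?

Yes

10 is on a cycle iff 10 can reach itself via ≥1 edge.
10 → 1 → 3 → 9 → 10 — yes.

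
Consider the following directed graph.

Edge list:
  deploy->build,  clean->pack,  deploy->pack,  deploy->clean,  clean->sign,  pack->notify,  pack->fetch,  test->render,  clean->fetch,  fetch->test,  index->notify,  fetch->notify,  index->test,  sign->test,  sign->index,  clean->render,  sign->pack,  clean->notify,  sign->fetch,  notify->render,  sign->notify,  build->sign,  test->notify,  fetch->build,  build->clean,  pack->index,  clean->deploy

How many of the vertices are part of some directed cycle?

A vertex is on a directed cycle iff it belongs to a strongly connected component of size ≥ 2 (or has a self-loop).
The vertices on cycles are {pack, sign, build, clean, fetch, deploy} — 6 in total.

6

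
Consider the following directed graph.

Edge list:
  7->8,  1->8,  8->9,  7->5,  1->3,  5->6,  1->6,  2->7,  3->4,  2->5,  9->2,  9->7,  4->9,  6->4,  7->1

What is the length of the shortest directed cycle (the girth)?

For each vertex v, BFS finds the shortest path from v back to v.
The shortest such closed walk is 7 → 8 → 9 → 7, length 3.

3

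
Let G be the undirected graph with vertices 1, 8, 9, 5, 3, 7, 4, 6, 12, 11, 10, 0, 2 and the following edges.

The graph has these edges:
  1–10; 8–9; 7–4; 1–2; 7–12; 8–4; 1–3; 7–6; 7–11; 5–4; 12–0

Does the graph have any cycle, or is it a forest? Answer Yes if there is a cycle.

No

DFS, tracking each vertex's parent; an edge to a visited non-parent vertex closes a cycle.
Start from 4:
visit 4 (parent –)
  visit 5 (parent 4)
    5–4: parent, skip
  visit 7 (parent 4)
    visit 11 (parent 7)
      11–7: parent, skip
    visit 6 (parent 7)
      6–7: parent, skip
    7–4: parent, skip
    visit 12 (parent 7)
      12–7: parent, skip
      visit 0 (parent 12)
        0–12: parent, skip
  visit 8 (parent 4)
    visit 9 (parent 8)
      9–8: parent, skip
    8–4: parent, skip
visit 1 (parent –)
  visit 3 (parent 1)
    3–1: parent, skip
  visit 2 (parent 1)
    2–1: parent, skip
  visit 10 (parent 1)
    10–1: parent, skip
No non-parent visited neighbor found — the graph is a forest.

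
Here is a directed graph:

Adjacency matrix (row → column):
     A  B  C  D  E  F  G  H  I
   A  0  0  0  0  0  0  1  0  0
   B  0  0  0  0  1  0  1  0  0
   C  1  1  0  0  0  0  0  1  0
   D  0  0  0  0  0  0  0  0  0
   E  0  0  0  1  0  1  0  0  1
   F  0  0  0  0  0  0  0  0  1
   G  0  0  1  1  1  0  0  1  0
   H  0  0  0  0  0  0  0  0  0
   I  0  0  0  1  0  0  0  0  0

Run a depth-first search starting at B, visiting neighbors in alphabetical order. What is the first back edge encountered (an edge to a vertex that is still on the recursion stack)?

DFS from B (visiting neighbors in alphabetical order); mark gray on enter, black on exit:
B gray
  E gray
    D gray
    D black
    F gray
      I gray
        I→D: D black — skip
      I black
    F black
    E→I: I black — skip
  E black
  G gray
    C gray
      A gray
        A→G: G is gray → back edge
First back edge: A → G.

A→G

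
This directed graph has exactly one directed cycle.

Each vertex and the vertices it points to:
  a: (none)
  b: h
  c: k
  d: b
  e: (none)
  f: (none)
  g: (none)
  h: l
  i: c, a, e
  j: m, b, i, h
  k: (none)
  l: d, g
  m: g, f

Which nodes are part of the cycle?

b, d, h, l

DFS with gray/black marking from h:
h gray
  l gray
    d gray
      b gray
        b→h: h is gray → back edge
Back edge closes the cycle h → l → d → b → h; its vertices are {b, d, h, l}.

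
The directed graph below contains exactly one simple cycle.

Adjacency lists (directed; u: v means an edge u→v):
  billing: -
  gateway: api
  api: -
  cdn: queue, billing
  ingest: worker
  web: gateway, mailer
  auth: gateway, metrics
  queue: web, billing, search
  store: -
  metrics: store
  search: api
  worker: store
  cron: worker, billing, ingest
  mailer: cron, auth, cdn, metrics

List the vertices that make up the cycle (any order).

cdn, web, queue, mailer

DFS with gray/black marking from mailer:
mailer gray
  cron gray
    worker gray
      store gray
      store black
    worker black
    billing gray
    billing black
    ingest gray
      ingest→worker: worker black — skip
    ingest black
  cron black
  auth gray
    gateway gray
      api gray
      api black
    gateway black
    metrics gray
      metrics→store: store black — skip
    metrics black
  auth black
  cdn gray
    queue gray
      web gray
        web→gateway: gateway black — skip
        web→mailer: mailer is gray → back edge
Back edge closes the cycle mailer → cdn → queue → web → mailer; its vertices are {cdn, web, queue, mailer}.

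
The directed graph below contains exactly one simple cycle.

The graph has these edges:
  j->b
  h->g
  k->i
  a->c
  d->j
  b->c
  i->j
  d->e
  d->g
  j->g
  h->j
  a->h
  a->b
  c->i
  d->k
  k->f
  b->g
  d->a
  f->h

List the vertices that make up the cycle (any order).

b, c, i, j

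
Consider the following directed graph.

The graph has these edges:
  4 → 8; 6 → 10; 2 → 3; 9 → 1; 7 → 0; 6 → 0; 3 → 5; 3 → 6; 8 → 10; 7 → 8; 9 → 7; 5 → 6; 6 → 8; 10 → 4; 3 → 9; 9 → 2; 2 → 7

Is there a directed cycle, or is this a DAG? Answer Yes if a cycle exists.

DFS with white/gray/black marking, starting from 3:
3 gray
  9 gray
    2 gray
      7 gray
        8 gray
          10 gray
            4 gray
              4→8: 8 is gray → back edge
Back edge found, so a cycle exists: 8 → 10 → 4 → 8.

Yes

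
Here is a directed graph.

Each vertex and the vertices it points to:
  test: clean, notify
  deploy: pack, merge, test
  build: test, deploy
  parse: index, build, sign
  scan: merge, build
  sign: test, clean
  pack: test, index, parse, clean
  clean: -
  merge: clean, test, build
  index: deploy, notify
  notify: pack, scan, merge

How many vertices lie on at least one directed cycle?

A vertex is on a directed cycle iff it belongs to a strongly connected component of size ≥ 2 (or has a self-loop).
The vertices on cycles are {pack, scan, sign, test, build, index, merge, parse, deploy, notify} — 10 in total.

10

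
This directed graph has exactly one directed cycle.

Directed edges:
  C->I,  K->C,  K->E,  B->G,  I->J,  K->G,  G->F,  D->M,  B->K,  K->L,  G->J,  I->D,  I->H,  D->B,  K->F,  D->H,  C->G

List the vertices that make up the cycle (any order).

B, C, D, I, K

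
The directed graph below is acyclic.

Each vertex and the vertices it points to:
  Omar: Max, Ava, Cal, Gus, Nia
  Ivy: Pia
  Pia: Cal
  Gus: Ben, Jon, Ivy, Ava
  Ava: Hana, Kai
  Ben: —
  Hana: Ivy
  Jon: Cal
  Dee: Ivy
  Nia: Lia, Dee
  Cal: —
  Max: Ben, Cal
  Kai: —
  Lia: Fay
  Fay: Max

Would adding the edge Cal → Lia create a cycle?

Yes

Adding Cal→Lia creates a cycle iff Lia can already reach Cal.
Path from Lia: Lia → Fay → Max → Cal.
So Lia → … → Cal → Lia is a cycle.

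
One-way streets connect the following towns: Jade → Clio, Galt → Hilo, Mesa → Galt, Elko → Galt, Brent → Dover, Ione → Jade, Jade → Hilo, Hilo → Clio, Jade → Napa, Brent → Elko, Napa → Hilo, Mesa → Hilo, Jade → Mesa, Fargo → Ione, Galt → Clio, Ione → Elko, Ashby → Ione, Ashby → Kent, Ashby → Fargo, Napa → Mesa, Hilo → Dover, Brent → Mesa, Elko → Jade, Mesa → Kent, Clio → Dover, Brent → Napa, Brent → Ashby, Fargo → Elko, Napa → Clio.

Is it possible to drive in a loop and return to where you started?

No

DFS with white/gray/black marking, starting from Ashby:
Ashby gray
  Kent gray
  Kent black
  Fargo gray
    Ione gray
      Jade gray
        Napa gray
          Clio gray
            Dover gray
            Dover black
          Clio black
          Mesa gray
            Mesa→Kent: Kent black — skip
            Galt gray
              Hilo gray
                Hilo→Clio: Clio black — skip
                Hilo→Dover: Dover black — skip
              Hilo black
              Galt→Clio: Clio black — skip
            Galt black
            Mesa→Hilo: Hilo black — skip
          Mesa black
          Napa→Hilo: Hilo black — skip
        Napa black
        Jade→Clio: Clio black — skip
        Jade→Hilo: Hilo black — skip
        Jade→Mesa: Mesa black — skip
      Jade black
      Elko gray
        Elko→Jade: Jade black — skip
        Elko→Galt: Galt black — skip
      Elko black
    Ione black
    Fargo→Elko: Elko black — skip
  Fargo black
  Ashby→Ione: Ione black — skip
Ashby black
Brent gray
  Brent→Elko: Elko black — skip
  Brent→Dover: Dover black — skip
  Brent→Napa: Napa black — skip
  Brent→Mesa: Mesa black — skip
  Brent→Ashby: Ashby black — skip
Brent black
Every edge goes to a white or black vertex — no back edge, so the graph is acyclic.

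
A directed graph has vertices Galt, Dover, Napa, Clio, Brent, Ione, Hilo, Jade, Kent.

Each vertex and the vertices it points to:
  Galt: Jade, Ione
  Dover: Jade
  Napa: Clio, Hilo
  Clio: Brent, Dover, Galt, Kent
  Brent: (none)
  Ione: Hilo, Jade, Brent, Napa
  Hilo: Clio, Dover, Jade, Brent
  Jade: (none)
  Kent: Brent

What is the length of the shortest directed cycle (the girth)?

4

For each vertex v, BFS finds the shortest path from v back to v.
The shortest such closed walk is Clio → Galt → Ione → Napa → Clio, length 4.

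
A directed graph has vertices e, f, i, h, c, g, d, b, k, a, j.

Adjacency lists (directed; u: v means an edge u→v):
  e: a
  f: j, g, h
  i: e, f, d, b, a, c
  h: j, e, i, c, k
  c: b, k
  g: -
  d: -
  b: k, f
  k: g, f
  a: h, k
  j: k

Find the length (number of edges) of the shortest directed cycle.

For each vertex v, BFS finds the shortest path from v back to v.
The shortest such closed walk is i → a → h → i, length 3.

3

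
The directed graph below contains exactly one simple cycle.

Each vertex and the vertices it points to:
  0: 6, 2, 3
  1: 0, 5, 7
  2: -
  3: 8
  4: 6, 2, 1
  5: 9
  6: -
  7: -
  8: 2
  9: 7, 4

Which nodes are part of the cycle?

1, 4, 5, 9

DFS with gray/black marking from 4:
4 gray
  6 gray
  6 black
  2 gray
  2 black
  1 gray
    0 gray
      0→6: 6 black — skip
      0→2: 2 black — skip
      3 gray
        8 gray
          8→2: 2 black — skip
        8 black
      3 black
    0 black
    5 gray
      9 gray
        7 gray
        7 black
        9→4: 4 is gray → back edge
Back edge closes the cycle 4 → 1 → 5 → 9 → 4; its vertices are {1, 4, 5, 9}.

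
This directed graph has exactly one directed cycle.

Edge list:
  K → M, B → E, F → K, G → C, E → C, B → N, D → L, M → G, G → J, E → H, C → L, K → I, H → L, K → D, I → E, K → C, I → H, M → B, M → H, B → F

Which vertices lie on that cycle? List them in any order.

DFS with gray/black marking from F:
F gray
  K gray
    D gray
      L gray
      L black
    D black
    M gray
      H gray
        H→L: L black — skip
      H black
      G gray
        C gray
          C→L: L black — skip
        C black
        J gray
        J black
      G black
      B gray
        B→F: F is gray → back edge
Back edge closes the cycle F → K → M → B → F; its vertices are {B, F, K, M}.

B, F, K, M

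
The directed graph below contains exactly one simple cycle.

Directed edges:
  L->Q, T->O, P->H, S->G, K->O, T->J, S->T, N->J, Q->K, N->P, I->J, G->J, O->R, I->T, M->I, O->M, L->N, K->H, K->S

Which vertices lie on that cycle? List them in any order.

DFS with gray/black marking from T:
T gray
  O gray
    R gray
    R black
    M gray
      I gray
        I→T: T is gray → back edge
Back edge closes the cycle T → O → M → I → T; its vertices are {I, M, O, T}.

I, M, O, T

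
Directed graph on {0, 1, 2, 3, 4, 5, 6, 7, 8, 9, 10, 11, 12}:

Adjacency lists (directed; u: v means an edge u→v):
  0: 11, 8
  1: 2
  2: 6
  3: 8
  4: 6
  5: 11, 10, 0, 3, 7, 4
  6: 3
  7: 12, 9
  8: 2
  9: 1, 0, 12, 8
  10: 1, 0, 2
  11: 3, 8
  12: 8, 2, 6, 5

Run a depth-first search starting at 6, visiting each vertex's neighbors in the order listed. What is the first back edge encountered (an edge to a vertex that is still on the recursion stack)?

2→6

DFS from 6 (visiting each vertex's neighbors in the order listed); mark gray on enter, black on exit:
6 gray
  3 gray
    8 gray
      2 gray
        2→6: 6 is gray → back edge
First back edge: 2 → 6.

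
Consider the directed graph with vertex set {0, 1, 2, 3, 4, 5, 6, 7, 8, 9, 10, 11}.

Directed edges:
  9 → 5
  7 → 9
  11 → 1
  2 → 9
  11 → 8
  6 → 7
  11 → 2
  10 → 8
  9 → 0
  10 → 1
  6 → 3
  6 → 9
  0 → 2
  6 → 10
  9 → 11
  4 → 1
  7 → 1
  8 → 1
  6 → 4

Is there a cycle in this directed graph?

DFS with white/gray/black marking, starting from 3:
3 gray
3 black
0 gray
  2 gray
    9 gray
      5 gray
      5 black
      11 gray
        8 gray
          1 gray
          1 black
        8 black
        11→1: 1 black — skip
        11→2: 2 is gray → back edge
Back edge found, so a cycle exists: 2 → 9 → 11 → 2.

Yes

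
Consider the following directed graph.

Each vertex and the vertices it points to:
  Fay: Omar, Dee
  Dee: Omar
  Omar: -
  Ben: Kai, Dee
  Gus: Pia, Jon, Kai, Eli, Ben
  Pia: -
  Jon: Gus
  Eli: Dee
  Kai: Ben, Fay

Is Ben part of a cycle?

Yes

Ben is on a cycle iff Ben can reach itself via ≥1 edge.
Ben → Kai → Ben — yes.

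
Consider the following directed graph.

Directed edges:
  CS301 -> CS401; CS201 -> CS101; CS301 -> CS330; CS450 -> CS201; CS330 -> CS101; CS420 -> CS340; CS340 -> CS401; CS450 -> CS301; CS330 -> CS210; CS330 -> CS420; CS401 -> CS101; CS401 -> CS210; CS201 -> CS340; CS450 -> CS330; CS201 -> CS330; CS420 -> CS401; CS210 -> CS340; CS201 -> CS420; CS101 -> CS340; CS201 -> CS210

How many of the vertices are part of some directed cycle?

A vertex is on a directed cycle iff it belongs to a strongly connected component of size ≥ 2 (or has a self-loop).
The vertices on cycles are {CS101, CS210, CS340, CS401} — 4 in total.

4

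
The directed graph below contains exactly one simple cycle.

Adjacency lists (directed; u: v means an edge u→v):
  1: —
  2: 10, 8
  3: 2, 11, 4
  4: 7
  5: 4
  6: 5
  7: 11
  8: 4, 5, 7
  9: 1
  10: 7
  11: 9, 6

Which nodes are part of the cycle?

4, 5, 6, 7, 11

DFS with gray/black marking from 11:
11 gray
  9 gray
    1 gray
    1 black
  9 black
  6 gray
    5 gray
      4 gray
        7 gray
          7→11: 11 is gray → back edge
Back edge closes the cycle 11 → 6 → 5 → 4 → 7 → 11; its vertices are {4, 5, 6, 7, 11}.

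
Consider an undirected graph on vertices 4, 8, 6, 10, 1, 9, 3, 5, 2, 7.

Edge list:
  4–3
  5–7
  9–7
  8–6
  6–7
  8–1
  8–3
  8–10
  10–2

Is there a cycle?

No

DFS, tracking each vertex's parent; an edge to a visited non-parent vertex closes a cycle.
Start from 2:
visit 2 (parent –)
  visit 10 (parent 2)
    visit 8 (parent 10)
      8–10: parent, skip
      visit 1 (parent 8)
        1–8: parent, skip
      visit 3 (parent 8)
        3–8: parent, skip
        visit 4 (parent 3)
          4–3: parent, skip
      visit 6 (parent 8)
        6–8: parent, skip
        visit 7 (parent 6)
          7–6: parent, skip
          visit 9 (parent 7)
            9–7: parent, skip
          visit 5 (parent 7)
            5–7: parent, skip
    10–2: parent, skip
No non-parent visited neighbor found — the graph is a forest.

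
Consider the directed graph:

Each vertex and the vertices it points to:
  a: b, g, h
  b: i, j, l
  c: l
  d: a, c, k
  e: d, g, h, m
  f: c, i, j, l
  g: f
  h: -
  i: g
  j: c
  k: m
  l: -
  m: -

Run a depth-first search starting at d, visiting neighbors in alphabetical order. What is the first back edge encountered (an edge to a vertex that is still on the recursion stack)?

f→i

DFS from d (visiting neighbors in alphabetical order); mark gray on enter, black on exit:
d gray
  a gray
    b gray
      i gray
        g gray
          f gray
            c gray
              l gray
              l black
            c black
            f→i: i is gray → back edge
First back edge: f → i.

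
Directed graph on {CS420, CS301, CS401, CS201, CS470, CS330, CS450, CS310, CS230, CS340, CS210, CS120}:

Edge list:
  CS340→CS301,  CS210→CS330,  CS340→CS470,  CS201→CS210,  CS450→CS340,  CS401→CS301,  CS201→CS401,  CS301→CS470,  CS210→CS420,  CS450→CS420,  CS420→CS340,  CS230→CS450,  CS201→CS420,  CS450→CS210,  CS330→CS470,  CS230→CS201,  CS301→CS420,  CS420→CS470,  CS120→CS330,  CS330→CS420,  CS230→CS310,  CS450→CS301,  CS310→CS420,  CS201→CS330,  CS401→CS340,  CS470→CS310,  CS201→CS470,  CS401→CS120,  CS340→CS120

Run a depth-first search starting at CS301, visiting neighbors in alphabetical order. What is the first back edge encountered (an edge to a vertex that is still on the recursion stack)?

DFS from CS301 (visiting neighbors in alphabetical order); mark gray on enter, black on exit:
CS301 gray
  CS420 gray
    CS340 gray
      CS120 gray
        CS330 gray
          CS330→CS420: CS420 is gray → back edge
First back edge: CS330 → CS420.

CS330→CS420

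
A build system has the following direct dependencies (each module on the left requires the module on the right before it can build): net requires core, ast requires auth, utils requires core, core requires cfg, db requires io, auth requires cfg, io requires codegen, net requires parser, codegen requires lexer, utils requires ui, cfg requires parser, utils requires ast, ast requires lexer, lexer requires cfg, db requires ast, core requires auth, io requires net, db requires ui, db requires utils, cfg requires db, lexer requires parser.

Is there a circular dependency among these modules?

Yes

DFS with white/gray/black marking, starting from core:
core gray
  auth gray
    cfg gray
      parser gray
      parser black
      db gray
        utils gray
          ast gray
            lexer gray
              lexer→cfg: cfg is gray → back edge
Back edge found, so a cycle exists: cfg → db → utils → ast → lexer → cfg.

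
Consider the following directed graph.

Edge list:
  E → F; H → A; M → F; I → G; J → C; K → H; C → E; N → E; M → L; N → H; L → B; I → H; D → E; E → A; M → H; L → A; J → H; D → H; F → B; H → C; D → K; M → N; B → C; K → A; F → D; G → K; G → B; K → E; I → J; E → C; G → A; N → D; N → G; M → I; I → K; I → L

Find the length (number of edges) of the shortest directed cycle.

2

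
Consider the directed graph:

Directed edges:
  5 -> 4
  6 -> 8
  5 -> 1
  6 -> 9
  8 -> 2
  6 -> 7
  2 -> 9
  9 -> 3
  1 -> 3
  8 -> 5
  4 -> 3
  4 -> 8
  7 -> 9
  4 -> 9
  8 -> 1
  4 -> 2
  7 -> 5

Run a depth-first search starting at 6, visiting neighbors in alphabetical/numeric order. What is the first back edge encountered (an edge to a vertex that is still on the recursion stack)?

DFS from 6 (visiting neighbors in alphabetical/numeric order); mark gray on enter, black on exit:
6 gray
  7 gray
    5 gray
      1 gray
        3 gray
        3 black
      1 black
      4 gray
        2 gray
          9 gray
            9→3: 3 black — skip
          9 black
        2 black
        4→3: 3 black — skip
        8 gray
          8→1: 1 black — skip
          8→2: 2 black — skip
          8→5: 5 is gray → back edge
First back edge: 8 → 5.

8→5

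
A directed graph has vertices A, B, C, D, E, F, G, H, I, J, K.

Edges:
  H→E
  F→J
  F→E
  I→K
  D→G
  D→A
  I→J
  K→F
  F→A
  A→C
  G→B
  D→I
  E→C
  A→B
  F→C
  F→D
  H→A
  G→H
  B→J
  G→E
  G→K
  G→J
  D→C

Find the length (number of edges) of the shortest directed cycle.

4

For each vertex v, BFS finds the shortest path from v back to v.
The shortest such closed walk is D → G → K → F → D, length 4.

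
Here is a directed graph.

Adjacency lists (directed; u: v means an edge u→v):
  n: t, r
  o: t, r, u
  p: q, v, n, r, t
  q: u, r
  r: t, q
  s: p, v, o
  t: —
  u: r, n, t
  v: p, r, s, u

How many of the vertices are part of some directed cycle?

A vertex is on a directed cycle iff it belongs to a strongly connected component of size ≥ 2 (or has a self-loop).
The vertices on cycles are {n, p, q, r, s, u, v} — 7 in total.

7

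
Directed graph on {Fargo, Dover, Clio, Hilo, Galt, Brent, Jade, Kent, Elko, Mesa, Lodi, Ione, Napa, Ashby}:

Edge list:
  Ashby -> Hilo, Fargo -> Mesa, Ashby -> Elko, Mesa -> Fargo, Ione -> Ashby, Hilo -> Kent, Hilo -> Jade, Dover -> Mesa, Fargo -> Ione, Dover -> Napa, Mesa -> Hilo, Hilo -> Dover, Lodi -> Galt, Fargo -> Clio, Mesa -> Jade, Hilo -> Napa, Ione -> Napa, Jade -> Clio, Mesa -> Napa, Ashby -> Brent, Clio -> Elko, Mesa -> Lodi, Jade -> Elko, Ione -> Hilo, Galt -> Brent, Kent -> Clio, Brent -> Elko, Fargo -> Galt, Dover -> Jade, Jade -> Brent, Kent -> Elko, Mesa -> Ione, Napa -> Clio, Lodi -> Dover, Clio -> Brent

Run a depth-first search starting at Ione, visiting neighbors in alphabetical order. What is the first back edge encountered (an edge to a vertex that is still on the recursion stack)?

Fargo->Ione

DFS from Ione (visiting neighbors in alphabetical order); mark gray on enter, black on exit:
Ione gray
  Ashby gray
    Brent gray
      Elko gray
      Elko black
    Brent black
    Ashby→Elko: Elko black — skip
    Hilo gray
      Dover gray
        Jade gray
          Jade→Brent: Brent black — skip
          Clio gray
            Clio→Brent: Brent black — skip
            Clio→Elko: Elko black — skip
          Clio black
          Jade→Elko: Elko black — skip
        Jade black
        Mesa gray
          Fargo gray
            Fargo→Clio: Clio black — skip
            Galt gray
              Galt→Brent: Brent black — skip
            Galt black
            Fargo→Ione: Ione is gray → back edge
First back edge: Fargo → Ione.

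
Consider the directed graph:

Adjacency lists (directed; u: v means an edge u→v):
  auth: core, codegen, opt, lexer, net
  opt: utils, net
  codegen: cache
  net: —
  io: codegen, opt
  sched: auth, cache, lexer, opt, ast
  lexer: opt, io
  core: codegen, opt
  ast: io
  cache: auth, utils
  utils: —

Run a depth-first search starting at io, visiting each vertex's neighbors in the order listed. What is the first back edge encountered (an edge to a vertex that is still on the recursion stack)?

core→codegen

DFS from io (visiting each vertex's neighbors in the order listed); mark gray on enter, black on exit:
io gray
  codegen gray
    cache gray
      auth gray
        core gray
          core→codegen: codegen is gray → back edge
First back edge: core → codegen.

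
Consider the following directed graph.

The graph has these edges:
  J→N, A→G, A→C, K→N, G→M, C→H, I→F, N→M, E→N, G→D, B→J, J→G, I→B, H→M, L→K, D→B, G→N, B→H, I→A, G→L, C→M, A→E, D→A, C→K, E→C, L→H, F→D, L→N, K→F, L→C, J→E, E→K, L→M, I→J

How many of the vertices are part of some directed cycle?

10

A vertex is on a directed cycle iff it belongs to a strongly connected component of size ≥ 2 (or has a self-loop).
The vertices on cycles are {A, B, C, D, E, F, G, J, K, L} — 10 in total.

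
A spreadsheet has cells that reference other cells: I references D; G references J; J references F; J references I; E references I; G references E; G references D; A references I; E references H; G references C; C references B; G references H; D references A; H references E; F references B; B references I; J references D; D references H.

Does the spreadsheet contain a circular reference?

DFS with white/gray/black marking, starting from I:
I gray
  D gray
    A gray
      A→I: I is gray → back edge
Back edge found, so a cycle exists: I → D → A → I.

Yes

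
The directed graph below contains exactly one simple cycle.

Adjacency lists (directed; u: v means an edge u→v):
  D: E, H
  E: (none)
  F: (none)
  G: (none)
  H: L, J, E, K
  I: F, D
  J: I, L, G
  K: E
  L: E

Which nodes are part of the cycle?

D, H, I, J

DFS with gray/black marking from D:
D gray
  E gray
  E black
  H gray
    L gray
      L→E: E black — skip
    L black
    J gray
      I gray
        F gray
        F black
        I→D: D is gray → back edge
Back edge closes the cycle D → H → J → I → D; its vertices are {D, H, I, J}.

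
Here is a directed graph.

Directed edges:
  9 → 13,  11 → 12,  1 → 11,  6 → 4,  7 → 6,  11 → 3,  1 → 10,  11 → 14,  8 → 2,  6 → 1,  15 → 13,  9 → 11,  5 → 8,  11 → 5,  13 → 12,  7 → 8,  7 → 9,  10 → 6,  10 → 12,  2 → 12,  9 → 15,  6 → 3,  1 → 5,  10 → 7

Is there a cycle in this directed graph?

Yes

DFS with white/gray/black marking, starting from 4:
4 gray
4 black
1 gray
  10 gray
    7 gray
      8 gray
        2 gray
          12 gray
          12 black
        2 black
      8 black
      9 gray
        11 gray
          3 gray
          3 black
          11→12: 12 black — skip
          5 gray
            5→8: 8 black — skip
          5 black
          14 gray
          14 black
        11 black
        13 gray
          13→12: 12 black — skip
        13 black
        15 gray
          15→13: 13 black — skip
        15 black
      9 black
      6 gray
        6→1: 1 is gray → back edge
Back edge found, so a cycle exists: 1 → 10 → 7 → 6 → 1.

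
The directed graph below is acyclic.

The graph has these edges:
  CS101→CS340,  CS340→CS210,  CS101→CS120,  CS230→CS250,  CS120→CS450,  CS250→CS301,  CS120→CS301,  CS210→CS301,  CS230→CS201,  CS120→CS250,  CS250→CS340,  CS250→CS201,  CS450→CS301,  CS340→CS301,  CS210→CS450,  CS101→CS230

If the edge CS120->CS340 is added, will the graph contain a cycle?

Adding CS120→CS340 creates a cycle iff CS340 can already reach CS120.
Explore from CS340: no path reaches CS120. The graph stays acyclic.

No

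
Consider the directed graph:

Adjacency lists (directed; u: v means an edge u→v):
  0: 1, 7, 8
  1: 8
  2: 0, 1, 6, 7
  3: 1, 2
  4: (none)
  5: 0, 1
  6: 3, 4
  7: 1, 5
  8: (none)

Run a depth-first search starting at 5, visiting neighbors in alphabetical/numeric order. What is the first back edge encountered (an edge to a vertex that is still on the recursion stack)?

7->5

DFS from 5 (visiting neighbors in alphabetical/numeric order); mark gray on enter, black on exit:
5 gray
  0 gray
    1 gray
      8 gray
      8 black
    1 black
    7 gray
      7→1: 1 black — skip
      7→5: 5 is gray → back edge
First back edge: 7 → 5.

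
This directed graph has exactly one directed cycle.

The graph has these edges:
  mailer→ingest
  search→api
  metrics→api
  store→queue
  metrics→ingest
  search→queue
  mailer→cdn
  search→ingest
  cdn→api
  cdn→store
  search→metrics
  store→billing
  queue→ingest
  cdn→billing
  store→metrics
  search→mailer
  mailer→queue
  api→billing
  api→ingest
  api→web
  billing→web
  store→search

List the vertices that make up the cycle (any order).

cdn, store, mailer, search

DFS with gray/black marking from search:
search gray
  metrics gray
    ingest gray
    ingest black
    api gray
      api→ingest: ingest black — skip
      billing gray
        web gray
        web black
      billing black
      api→web: web black — skip
    api black
  metrics black
  search→api: api black — skip
  mailer gray
    queue gray
      queue→ingest: ingest black — skip
    queue black
    cdn gray
      cdn→api: api black — skip
      store gray
        store→billing: billing black — skip
        store→queue: queue black — skip
        store→metrics: metrics black — skip
        store→search: search is gray → back edge
Back edge closes the cycle search → mailer → cdn → store → search; its vertices are {cdn, store, mailer, search}.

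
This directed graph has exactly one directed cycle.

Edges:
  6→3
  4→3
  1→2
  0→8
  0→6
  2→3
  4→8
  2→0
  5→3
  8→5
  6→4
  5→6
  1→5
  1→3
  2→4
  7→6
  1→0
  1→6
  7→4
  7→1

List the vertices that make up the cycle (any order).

4, 5, 6, 8

DFS with gray/black marking from 4:
4 gray
  8 gray
    5 gray
      3 gray
      3 black
      6 gray
        6→4: 4 is gray → back edge
Back edge closes the cycle 4 → 8 → 5 → 6 → 4; its vertices are {4, 5, 6, 8}.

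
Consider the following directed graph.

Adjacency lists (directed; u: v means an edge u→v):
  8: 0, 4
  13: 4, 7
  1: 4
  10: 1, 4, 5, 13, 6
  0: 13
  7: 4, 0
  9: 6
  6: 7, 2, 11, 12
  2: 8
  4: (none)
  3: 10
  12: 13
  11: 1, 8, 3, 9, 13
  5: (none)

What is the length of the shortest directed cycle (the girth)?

For each vertex v, BFS finds the shortest path from v back to v.
The shortest such closed walk is 6 → 11 → 9 → 6, length 3.

3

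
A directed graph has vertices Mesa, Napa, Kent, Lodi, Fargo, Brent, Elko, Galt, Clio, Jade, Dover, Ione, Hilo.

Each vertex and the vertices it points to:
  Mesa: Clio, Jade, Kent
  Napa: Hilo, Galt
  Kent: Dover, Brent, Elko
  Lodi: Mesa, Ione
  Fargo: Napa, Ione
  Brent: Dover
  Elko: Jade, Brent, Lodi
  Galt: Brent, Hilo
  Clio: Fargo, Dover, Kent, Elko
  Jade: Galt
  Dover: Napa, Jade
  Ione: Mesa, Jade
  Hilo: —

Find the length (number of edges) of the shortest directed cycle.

For each vertex v, BFS finds the shortest path from v back to v.
The shortest such closed walk is Mesa → Clio → Elko → Lodi → Mesa, length 4.

4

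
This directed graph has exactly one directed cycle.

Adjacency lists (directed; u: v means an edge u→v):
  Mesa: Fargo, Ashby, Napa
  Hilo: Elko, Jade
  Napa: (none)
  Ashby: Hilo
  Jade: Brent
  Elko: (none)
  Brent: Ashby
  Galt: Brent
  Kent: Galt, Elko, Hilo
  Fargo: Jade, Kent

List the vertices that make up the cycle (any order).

Hilo, Jade, Ashby, Brent

DFS with gray/black marking from Jade:
Jade gray
  Brent gray
    Ashby gray
      Hilo gray
        Elko gray
        Elko black
        Hilo→Jade: Jade is gray → back edge
Back edge closes the cycle Jade → Brent → Ashby → Hilo → Jade; its vertices are {Hilo, Jade, Ashby, Brent}.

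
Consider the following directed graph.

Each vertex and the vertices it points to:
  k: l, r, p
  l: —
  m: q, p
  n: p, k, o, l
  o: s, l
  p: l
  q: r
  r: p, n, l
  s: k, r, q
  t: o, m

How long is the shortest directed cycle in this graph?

3

For each vertex v, BFS finds the shortest path from v back to v.
The shortest such closed walk is k → r → n → k, length 3.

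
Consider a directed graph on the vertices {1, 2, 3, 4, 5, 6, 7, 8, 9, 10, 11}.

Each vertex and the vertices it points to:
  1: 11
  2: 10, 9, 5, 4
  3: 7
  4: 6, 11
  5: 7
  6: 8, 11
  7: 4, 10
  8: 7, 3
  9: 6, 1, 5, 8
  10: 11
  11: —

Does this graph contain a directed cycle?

DFS with white/gray/black marking, starting from 2:
2 gray
  10 gray
    11 gray
    11 black
  10 black
  9 gray
    6 gray
      8 gray
        7 gray
          4 gray
            4→6: 6 is gray → back edge
Back edge found, so a cycle exists: 6 → 8 → 7 → 4 → 6.

Yes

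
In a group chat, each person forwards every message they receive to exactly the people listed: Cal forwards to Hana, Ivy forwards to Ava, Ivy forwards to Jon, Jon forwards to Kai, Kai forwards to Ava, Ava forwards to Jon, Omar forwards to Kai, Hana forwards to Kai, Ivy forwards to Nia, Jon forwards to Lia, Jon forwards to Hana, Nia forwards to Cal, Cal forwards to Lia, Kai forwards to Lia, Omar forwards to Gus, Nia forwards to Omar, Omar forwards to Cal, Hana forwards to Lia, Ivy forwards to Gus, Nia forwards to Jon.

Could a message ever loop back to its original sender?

Yes

DFS with white/gray/black marking, starting from Jon:
Jon gray
  Lia gray
  Lia black
  Kai gray
    Kai→Lia: Lia black — skip
    Ava gray
      Ava→Jon: Jon is gray → back edge
Back edge found, so a cycle exists: Jon → Kai → Ava → Jon.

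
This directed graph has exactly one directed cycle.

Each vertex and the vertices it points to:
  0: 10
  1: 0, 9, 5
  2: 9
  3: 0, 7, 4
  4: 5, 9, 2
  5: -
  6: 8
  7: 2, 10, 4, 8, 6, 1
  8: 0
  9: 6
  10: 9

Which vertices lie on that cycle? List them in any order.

0, 6, 8, 9, 10

DFS with gray/black marking from 8:
8 gray
  0 gray
    10 gray
      9 gray
        6 gray
          6→8: 8 is gray → back edge
Back edge closes the cycle 8 → 0 → 10 → 9 → 6 → 8; its vertices are {0, 6, 8, 9, 10}.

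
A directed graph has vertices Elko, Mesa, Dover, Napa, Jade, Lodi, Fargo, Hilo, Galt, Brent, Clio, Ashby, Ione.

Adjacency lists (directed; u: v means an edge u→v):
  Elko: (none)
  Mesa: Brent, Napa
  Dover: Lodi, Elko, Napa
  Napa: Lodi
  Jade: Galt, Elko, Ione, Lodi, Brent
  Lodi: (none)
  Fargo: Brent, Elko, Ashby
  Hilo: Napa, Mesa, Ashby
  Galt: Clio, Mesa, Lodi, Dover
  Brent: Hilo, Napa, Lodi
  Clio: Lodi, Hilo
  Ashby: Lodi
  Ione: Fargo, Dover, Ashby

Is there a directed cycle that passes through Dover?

Dover lies on a cycle iff there is a path from Dover back to itself.
Exploring from Dover, it never reaches itself; equivalently, its strongly connected component is a singleton.

No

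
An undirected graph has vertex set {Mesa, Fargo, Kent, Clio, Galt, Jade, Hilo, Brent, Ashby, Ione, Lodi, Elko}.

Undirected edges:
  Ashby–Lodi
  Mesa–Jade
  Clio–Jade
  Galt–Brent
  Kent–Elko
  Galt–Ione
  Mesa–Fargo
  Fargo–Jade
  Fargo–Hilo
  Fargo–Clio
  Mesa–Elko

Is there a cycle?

Yes

DFS, tracking each vertex's parent; an edge to a visited non-parent vertex closes a cycle.
Start from Galt:
visit Galt (parent –)
  visit Ione (parent Galt)
    Ione–Galt: parent, skip
  visit Brent (parent Galt)
    Brent–Galt: parent, skip
visit Mesa (parent –)
  visit Fargo (parent Mesa)
    visit Hilo (parent Fargo)
      Hilo–Fargo: parent, skip
    visit Jade (parent Fargo)
      visit Clio (parent Jade)
        Clio–Fargo: Fargo visited and ≠ parent → cycle
Cycle: Fargo – Jade – Clio – Fargo.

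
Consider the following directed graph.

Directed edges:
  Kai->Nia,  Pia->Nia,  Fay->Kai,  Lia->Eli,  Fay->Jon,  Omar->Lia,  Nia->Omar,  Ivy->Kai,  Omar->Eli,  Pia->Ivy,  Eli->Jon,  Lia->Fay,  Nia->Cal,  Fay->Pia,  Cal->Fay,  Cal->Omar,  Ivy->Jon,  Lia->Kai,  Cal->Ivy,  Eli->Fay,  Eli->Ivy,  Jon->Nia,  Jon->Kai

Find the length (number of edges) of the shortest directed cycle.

For each vertex v, BFS finds the shortest path from v back to v.
The shortest such closed walk is Cal → Ivy → Jon → Nia → Cal, length 4.

4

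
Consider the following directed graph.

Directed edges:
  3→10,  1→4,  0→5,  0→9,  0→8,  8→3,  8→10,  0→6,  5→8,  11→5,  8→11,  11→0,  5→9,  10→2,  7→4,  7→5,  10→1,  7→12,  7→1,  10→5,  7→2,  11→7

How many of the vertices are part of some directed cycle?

7

A vertex is on a directed cycle iff it belongs to a strongly connected component of size ≥ 2 (or has a self-loop).
The vertices on cycles are {0, 3, 5, 7, 8, 10, 11} — 7 in total.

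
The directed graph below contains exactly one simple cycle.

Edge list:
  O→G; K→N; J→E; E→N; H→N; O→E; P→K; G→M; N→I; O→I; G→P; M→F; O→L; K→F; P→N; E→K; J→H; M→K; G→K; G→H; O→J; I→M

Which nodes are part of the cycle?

DFS with gray/black marking from I:
I gray
  M gray
    F gray
    F black
    K gray
      N gray
        N→I: I is gray → back edge
Back edge closes the cycle I → M → K → N → I; its vertices are {I, K, M, N}.

I, K, M, N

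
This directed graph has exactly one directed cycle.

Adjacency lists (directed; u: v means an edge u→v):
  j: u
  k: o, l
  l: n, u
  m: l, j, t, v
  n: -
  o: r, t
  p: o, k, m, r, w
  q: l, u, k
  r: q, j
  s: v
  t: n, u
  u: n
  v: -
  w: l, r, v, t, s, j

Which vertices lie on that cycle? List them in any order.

k, o, q, r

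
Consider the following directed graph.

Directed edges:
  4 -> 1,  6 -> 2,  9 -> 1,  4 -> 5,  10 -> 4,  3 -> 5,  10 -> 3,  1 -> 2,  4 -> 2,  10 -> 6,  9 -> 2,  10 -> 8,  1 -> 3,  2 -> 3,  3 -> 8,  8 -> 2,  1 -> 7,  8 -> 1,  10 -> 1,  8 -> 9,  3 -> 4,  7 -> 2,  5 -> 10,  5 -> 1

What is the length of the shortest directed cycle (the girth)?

For each vertex v, BFS finds the shortest path from v back to v.
The shortest such closed walk is 10 → 3 → 5 → 10, length 3.

3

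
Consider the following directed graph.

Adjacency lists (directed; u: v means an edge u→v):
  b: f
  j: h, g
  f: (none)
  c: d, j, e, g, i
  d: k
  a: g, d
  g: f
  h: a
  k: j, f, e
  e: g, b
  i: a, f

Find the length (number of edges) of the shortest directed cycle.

For each vertex v, BFS finds the shortest path from v back to v.
The shortest such closed walk is d → k → j → h → a → d, length 5.

5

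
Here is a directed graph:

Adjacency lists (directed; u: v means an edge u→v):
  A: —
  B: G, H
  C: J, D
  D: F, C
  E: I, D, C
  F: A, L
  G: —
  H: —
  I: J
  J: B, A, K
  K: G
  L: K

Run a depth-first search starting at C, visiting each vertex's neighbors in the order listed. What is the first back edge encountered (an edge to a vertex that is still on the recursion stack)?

DFS from C (visiting each vertex's neighbors in the order listed); mark gray on enter, black on exit:
C gray
  J gray
    B gray
      G gray
      G black
      H gray
      H black
    B black
    A gray
    A black
    K gray
      K→G: G black — skip
    K black
  J black
  D gray
    F gray
      F→A: A black — skip
      L gray
        L→K: K black — skip
      L black
    F black
    D→C: C is gray → back edge
First back edge: D → C.

D→C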